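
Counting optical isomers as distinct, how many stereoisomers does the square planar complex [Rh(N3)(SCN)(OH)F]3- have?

In a square planar complex each vertex has one trans partner and two cis neighbours.
The distinct arrangements are (3 in all): (F/OH trans, N3/SCN trans); (F/SCN trans, N3/OH trans); (F/N3 trans, OH/SCN trans).
Each arrangement has an internal mirror plane or centre of symmetry, so none is chiral.

3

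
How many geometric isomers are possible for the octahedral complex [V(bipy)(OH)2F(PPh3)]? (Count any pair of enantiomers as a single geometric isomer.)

In an octahedral complex each vertex has one trans partner and four cis neighbours.
Each bipy is bidentate and must span two cis positions.
Systematic placement gives 4 geometric isomers: OH cis (3 arrangements, 2 chiral); OH trans.

4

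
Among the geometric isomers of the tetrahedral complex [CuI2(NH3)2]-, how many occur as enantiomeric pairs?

0

All four vertices of a tetrahedron are equivalent and mutually adjacent, so cis/trans isomerism cannot arise.
Only one geometric arrangement is possible.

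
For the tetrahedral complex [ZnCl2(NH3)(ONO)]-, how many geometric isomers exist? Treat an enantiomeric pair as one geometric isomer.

1

In a tetrahedral complex all four positions are equivalent and every pair of ligands is adjacent — there is no cis/trans distinction.
Only one geometric arrangement is possible.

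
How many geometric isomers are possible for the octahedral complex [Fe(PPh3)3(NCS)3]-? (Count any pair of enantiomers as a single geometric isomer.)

2

There are 2 geometric isomers: PPh3 mer; PPh3 fac.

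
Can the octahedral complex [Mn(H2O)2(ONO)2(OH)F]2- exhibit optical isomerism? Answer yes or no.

yes

In an octahedral complex each vertex has one trans partner and four cis neighbours.
There are 6 geometric isomers: H2O cis, ONO trans; H2O cis, ONO cis (3 arrangements, 2 chiral); H2O trans, ONO trans; H2O trans, ONO cis.
Of these, 2 lack any improper symmetry element and so occur as enantiomeric pairs, giving 6 + 2 = 8 stereoisomers in total.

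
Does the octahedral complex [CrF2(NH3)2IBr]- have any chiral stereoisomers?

In an octahedral complex each vertex has one trans partner and four cis neighbours.
Systematic placement gives 6 geometric isomers: F cis, NH3 trans; F cis, NH3 cis (3 arrangements, 2 chiral); F trans, NH3 trans; F trans, NH3 cis.
Of these, 2 lack any improper symmetry element and so occur as enantiomeric pairs, giving 6 + 2 = 8 stereoisomers in total.

yes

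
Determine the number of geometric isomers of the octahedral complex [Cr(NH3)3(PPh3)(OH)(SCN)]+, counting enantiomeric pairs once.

Systematic placement gives 4 geometric isomers: NH3 mer (3 arrangements); NH3 fac (chiral).

4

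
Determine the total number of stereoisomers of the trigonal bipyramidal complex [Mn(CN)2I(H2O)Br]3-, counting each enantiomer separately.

10

In a trigonal bipyramid the two axial positions differ from the three equatorial ones.
Exhaustive case analysis gives 7 geometric isomers.
Of these, 3 lack any improper symmetry element and so occur as enantiomeric pairs, giving 7 + 3 = 10 stereoisomers in total.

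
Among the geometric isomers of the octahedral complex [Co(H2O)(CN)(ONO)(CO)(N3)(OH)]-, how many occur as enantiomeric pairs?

15

An octahedron has six vertices in three trans pairs; every non-trans pair is cis.
Placing the ligands in turn and identifying arrangements related by rotation or reflection leaves 15 distinct geometric isomers.
Of these, 15 lack any improper symmetry element and so occur as enantiomeric pairs, giving 15 + 15 = 30 stereoisomers in total.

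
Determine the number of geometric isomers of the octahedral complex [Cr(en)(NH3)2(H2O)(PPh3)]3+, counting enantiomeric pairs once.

4

An octahedron has six vertices in three trans pairs; every non-trans pair is cis.
Each en is bidentate and must span two cis positions.
There are 4 geometric isomers: NH3 cis (3 arrangements, 2 chiral); NH3 trans.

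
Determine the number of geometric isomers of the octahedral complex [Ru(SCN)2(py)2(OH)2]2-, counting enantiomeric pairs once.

An octahedron has six vertices in three trans pairs; every non-trans pair is cis.
Systematic placement gives 5 geometric isomers: SCN trans, py trans, OH trans; SCN cis, py cis, OH trans; SCN cis, py trans, OH cis; SCN cis, py cis, OH cis (chiral); SCN trans, py cis, OH cis.

5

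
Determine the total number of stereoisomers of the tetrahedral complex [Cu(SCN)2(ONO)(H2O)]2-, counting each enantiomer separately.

In a tetrahedral complex all four positions are equivalent and every pair of ligands is adjacent — there is no cis/trans distinction.
Only one geometric arrangement is possible.

1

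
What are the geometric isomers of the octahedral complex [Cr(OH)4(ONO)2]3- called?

There are 2 geometric isomers: ONO trans; ONO cis.

cis and trans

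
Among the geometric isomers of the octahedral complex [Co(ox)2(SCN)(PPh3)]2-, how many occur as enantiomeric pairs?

The six octahedral sites form three mutually perpendicular trans pairs.
Each ox is bidentate and must span two cis positions.
The distinct arrangements are (2 in all): SCN and PPh3 mutually trans; SCN and PPh3 mutually cis (chiral).
One of these lacks any improper symmetry element and so occurs as an enantiomeric pair, giving 2 + 1 = 3 stereoisomers in total.

1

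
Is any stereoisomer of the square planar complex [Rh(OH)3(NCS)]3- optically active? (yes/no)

no

In a square planar complex each vertex has one trans partner and two cis neighbours.
Only one geometric arrangement is possible.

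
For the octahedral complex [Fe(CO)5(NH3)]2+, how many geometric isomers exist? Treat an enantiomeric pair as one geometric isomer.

The six octahedral sites form three mutually perpendicular trans pairs.
Only one geometric arrangement is possible.

1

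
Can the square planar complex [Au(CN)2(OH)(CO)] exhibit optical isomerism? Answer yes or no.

no

In a square planar complex each vertex has one trans partner and two cis neighbours.
There are 2 geometric isomers: CN cis; CN trans.
Each arrangement has an internal mirror plane or centre of symmetry, so none is chiral.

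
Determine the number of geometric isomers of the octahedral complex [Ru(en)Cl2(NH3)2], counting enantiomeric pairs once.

3

An octahedron has six vertices in three trans pairs; every non-trans pair is cis.
Each en is bidentate and must span two cis positions.
There are 3 geometric isomers: Cl trans, NH3 cis; Cl cis, NH3 cis (chiral); Cl cis, NH3 trans.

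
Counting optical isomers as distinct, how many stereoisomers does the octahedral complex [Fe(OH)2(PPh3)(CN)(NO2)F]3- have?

15

An octahedron has six vertices in three trans pairs; every non-trans pair is cis.
Placing the ligands in turn and identifying arrangements related by rotation or reflection leaves 9 distinct geometric isomers.
Of these, 6 lack any improper symmetry element and so occur as enantiomeric pairs, giving 9 + 6 = 15 stereoisomers in total.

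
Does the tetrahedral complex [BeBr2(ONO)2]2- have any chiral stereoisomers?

All four vertices of a tetrahedron are equivalent and mutually adjacent, so cis/trans isomerism cannot arise.
Only one geometric arrangement is possible.

no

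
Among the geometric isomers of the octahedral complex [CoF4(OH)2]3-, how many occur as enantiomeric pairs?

An octahedron has six vertices in three trans pairs; every non-trans pair is cis.
There are 2 geometric isomers: OH trans; OH cis.
Each arrangement has an internal mirror plane or centre of symmetry, so none is chiral.

0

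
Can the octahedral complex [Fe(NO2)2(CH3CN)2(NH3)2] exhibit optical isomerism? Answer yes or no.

yes

In an octahedral complex each vertex has one trans partner and four cis neighbours.
Working through the distinct placements yields 5 geometric isomers: NO2 trans, CH3CN trans, NH3 trans; NO2 cis, CH3CN trans, NH3 cis; NO2 trans, CH3CN cis, NH3 cis; NO2 cis, CH3CN cis, NH3 cis (chiral); NO2 cis, CH3CN cis, NH3 trans.
One of these lacks any improper symmetry element and so occurs as an enantiomeric pair, giving 5 + 1 = 6 stereoisomers in total.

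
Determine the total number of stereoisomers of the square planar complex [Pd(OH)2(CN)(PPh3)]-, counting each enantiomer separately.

2

In a square planar complex each vertex has one trans partner and two cis neighbours.
There are 2 geometric isomers: OH cis; OH trans.
Each arrangement has an internal mirror plane or centre of symmetry, so none is chiral.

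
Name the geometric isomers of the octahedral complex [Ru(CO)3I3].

fac and mer

The distinct arrangements are (2 in all): CO mer; CO fac.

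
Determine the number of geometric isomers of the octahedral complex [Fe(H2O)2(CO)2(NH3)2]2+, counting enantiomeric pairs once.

5

The six octahedral sites form three mutually perpendicular trans pairs.
There are 5 geometric isomers: H2O trans, CO trans, NH3 trans; H2O cis, CO trans, NH3 cis; H2O cis, CO cis, NH3 trans; H2O cis, CO cis, NH3 cis (chiral); H2O trans, CO cis, NH3 cis.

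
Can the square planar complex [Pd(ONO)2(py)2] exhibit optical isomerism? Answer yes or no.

no

A square has two trans pairs of vertices; adjacent vertices are cis.
There are 2 geometric isomers: ONO cis; ONO trans.
Each arrangement has an internal mirror plane or centre of symmetry, so none is chiral.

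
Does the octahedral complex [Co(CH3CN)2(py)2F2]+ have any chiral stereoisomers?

Working through the distinct placements yields 5 geometric isomers: CH3CN trans, py trans, F trans; CH3CN trans, py cis, F cis; CH3CN cis, py trans, F cis; CH3CN cis, py cis, F cis (chiral); CH3CN cis, py cis, F trans.
One of these lacks any improper symmetry element and so occurs as an enantiomeric pair, giving 5 + 1 = 6 stereoisomers in total.

yes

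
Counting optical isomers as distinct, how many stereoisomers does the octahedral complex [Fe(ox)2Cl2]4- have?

The six octahedral sites form three mutually perpendicular trans pairs.
Each ox is bidentate and must span two cis positions.
Systematic placement gives 2 geometric isomers: Cl trans; Cl cis (chiral).
One of these lacks any improper symmetry element and so occurs as an enantiomeric pair, giving 2 + 1 = 3 stereoisomers in total.

3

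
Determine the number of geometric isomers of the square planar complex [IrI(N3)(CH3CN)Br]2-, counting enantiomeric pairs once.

The distinct arrangements are (3 in all): (Br/I trans, CH3CN/N3 trans); (Br/N3 trans, CH3CN/I trans); (Br/CH3CN trans, I/N3 trans).

3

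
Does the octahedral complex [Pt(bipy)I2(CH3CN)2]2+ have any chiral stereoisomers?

Each bipy is bidentate and must span two cis positions.
Systematic placement gives 3 geometric isomers: I cis, CH3CN trans; I cis, CH3CN cis (chiral); I trans, CH3CN cis.
One of these lacks any improper symmetry element and so occurs as an enantiomeric pair, giving 3 + 1 = 4 stereoisomers in total.

yes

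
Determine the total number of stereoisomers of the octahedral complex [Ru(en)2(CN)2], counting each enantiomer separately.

3

The six octahedral sites form three mutually perpendicular trans pairs.
Each en is bidentate and must span two cis positions.
The distinct arrangements are (2 in all): CN trans; CN cis (chiral).
One of these lacks any improper symmetry element and so occurs as an enantiomeric pair, giving 2 + 1 = 3 stereoisomers in total.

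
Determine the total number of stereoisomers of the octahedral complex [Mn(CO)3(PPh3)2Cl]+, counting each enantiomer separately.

3

An octahedron has six vertices in three trans pairs; every non-trans pair is cis.
There are 3 geometric isomers: CO mer, PPh3 trans; CO mer, PPh3 cis; CO fac, PPh3 cis.
Each arrangement has an internal mirror plane or centre of symmetry, so none is chiral.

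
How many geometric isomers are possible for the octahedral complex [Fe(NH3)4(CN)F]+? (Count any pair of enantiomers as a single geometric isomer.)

2

In an octahedral complex each vertex has one trans partner and four cis neighbours.
Working through the distinct placements yields 2 geometric isomers: CN and F mutually trans; CN and F mutually cis.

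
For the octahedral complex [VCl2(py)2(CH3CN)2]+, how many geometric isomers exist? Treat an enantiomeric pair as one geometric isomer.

5

The six octahedral sites form three mutually perpendicular trans pairs.
There are 5 geometric isomers: Cl trans, py trans, CH3CN trans; Cl cis, py cis, CH3CN trans; Cl cis, py trans, CH3CN cis; Cl cis, py cis, CH3CN cis (chiral); Cl trans, py cis, CH3CN cis.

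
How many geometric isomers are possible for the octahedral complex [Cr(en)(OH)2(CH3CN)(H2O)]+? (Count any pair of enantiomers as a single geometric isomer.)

An octahedron has six vertices in three trans pairs; every non-trans pair is cis.
Each en is bidentate and must span two cis positions.
Working through the distinct placements yields 4 geometric isomers: OH cis (3 arrangements, 2 chiral); OH trans.

4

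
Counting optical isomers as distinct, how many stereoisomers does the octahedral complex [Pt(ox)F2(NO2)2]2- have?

4

An octahedron has six vertices in three trans pairs; every non-trans pair is cis.
Each ox is bidentate and must span two cis positions.
There are 3 geometric isomers: F trans, NO2 cis; F cis, NO2 cis (chiral); F cis, NO2 trans.
One of these lacks any improper symmetry element and so occurs as an enantiomeric pair, giving 3 + 1 = 4 stereoisomers in total.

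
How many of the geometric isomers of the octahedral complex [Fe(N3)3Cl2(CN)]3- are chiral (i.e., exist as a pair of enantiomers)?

0

The distinct arrangements are (3 in all): N3 mer, Cl cis; N3 mer, Cl trans; N3 fac, Cl cis.
Each arrangement has an internal mirror plane or centre of symmetry, so none is chiral.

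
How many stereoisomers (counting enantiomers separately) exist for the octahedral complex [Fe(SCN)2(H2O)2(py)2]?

The six octahedral sites form three mutually perpendicular trans pairs.
The distinct arrangements are (5 in all): SCN trans, H2O trans, py trans; SCN cis, H2O trans, py cis; SCN cis, H2O cis, py trans; SCN cis, H2O cis, py cis (chiral); SCN trans, H2O cis, py cis.
One of these lacks any improper symmetry element and so occurs as an enantiomeric pair, giving 5 + 1 = 6 stereoisomers in total.

6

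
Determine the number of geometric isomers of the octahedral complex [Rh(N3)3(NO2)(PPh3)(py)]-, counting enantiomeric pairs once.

4

Working through the distinct placements yields 4 geometric isomers: N3 mer (3 arrangements); N3 fac (chiral).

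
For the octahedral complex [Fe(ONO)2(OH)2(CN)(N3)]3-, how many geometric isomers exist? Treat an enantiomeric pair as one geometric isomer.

The six octahedral sites form three mutually perpendicular trans pairs.
Working through the distinct placements yields 6 geometric isomers: ONO trans, OH trans; ONO cis, OH cis (3 arrangements, 2 chiral); ONO trans, OH cis; ONO cis, OH trans.

6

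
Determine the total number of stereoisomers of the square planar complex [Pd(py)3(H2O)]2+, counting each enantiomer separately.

In a square planar complex each vertex has one trans partner and two cis neighbours.
Only one geometric arrangement is possible.

1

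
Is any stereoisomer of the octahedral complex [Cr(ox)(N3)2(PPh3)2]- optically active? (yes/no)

yes

An octahedron has six vertices in three trans pairs; every non-trans pair is cis.
Each ox is bidentate and must span two cis positions.
Working through the distinct placements yields 3 geometric isomers: N3 trans, PPh3 cis; N3 cis, PPh3 cis (chiral); N3 cis, PPh3 trans.
One of these lacks any improper symmetry element and so occurs as an enantiomeric pair, giving 3 + 1 = 4 stereoisomers in total.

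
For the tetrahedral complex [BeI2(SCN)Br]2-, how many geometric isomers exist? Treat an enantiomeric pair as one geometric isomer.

All four vertices of a tetrahedron are equivalent and mutually adjacent, so cis/trans isomerism cannot arise.
Only one geometric arrangement is possible.

1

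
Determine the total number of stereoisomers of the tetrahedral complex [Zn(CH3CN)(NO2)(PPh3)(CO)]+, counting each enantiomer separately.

In a tetrahedral complex all four positions are equivalent and every pair of ligands is adjacent — there is no cis/trans distinction.
Only one geometric arrangement is possible; it has no improper symmetry element, so it exists as a pair of enantiomers (2 stereoisomers).

2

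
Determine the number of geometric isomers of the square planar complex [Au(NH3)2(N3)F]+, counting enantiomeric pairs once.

In a square planar complex each vertex has one trans partner and two cis neighbours.
Systematic placement gives 2 geometric isomers: NH3 cis; NH3 trans.

2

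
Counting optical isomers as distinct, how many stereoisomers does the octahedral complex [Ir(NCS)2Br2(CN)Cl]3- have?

The six octahedral sites form three mutually perpendicular trans pairs.
The distinct arrangements are (6 in all): NCS trans, Br trans; NCS cis, Br trans; NCS trans, Br cis; NCS cis, Br cis (3 arrangements, 2 chiral).
Of these, 2 lack any improper symmetry element and so occur as enantiomeric pairs, giving 6 + 2 = 8 stereoisomers in total.

8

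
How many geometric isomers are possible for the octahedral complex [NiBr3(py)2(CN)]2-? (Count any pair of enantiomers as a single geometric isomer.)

An octahedron has six vertices in three trans pairs; every non-trans pair is cis.
Working through the distinct placements yields 3 geometric isomers: Br mer, py trans; Br mer, py cis; Br fac, py cis.

3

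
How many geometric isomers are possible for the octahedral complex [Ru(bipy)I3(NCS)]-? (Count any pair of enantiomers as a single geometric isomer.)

2

Each bipy is bidentate and must span two cis positions.
Working through the distinct placements yields 2 geometric isomers: I mer; I fac.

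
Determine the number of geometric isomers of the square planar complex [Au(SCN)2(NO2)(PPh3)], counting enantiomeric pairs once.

A square has two trans pairs of vertices; adjacent vertices are cis.
Systematic placement gives 2 geometric isomers: SCN cis; SCN trans.

2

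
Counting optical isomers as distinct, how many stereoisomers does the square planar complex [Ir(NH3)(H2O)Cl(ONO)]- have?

3

In a square planar complex each vertex has one trans partner and two cis neighbours.
The distinct arrangements are (3 in all): (Cl/NH3 trans, H2O/ONO trans); (Cl/ONO trans, H2O/NH3 trans); (Cl/H2O trans, NH3/ONO trans).
Each arrangement has an internal mirror plane or centre of symmetry, so none is chiral.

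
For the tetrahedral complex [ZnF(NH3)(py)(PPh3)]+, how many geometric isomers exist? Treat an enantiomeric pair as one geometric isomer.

1

Only one geometric arrangement is possible; it has no improper symmetry element, so it exists as a pair of enantiomers (2 stereoisomers).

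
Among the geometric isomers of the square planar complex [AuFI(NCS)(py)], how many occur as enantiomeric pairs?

There are 3 geometric isomers: (F/NCS trans, I/py trans); (F/py trans, I/NCS trans); (F/I trans, NCS/py trans).
Each arrangement has an internal mirror plane or centre of symmetry, so none is chiral.

0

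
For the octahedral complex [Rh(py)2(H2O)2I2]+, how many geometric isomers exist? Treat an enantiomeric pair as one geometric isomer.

In an octahedral complex each vertex has one trans partner and four cis neighbours.
Systematic placement gives 5 geometric isomers: py trans, H2O trans, I trans; py cis, H2O trans, I cis; py trans, H2O cis, I cis; py cis, H2O cis, I cis (chiral); py cis, H2O cis, I trans.

5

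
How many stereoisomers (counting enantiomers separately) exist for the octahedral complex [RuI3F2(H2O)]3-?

3

In an octahedral complex each vertex has one trans partner and four cis neighbours.
There are 3 geometric isomers: I mer, F trans; I mer, F cis; I fac, F cis.
Each arrangement has an internal mirror plane or centre of symmetry, so none is chiral.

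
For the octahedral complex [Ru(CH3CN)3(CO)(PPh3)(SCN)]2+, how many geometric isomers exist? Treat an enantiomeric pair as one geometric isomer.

4

In an octahedral complex each vertex has one trans partner and four cis neighbours.
The distinct arrangements are (4 in all): CH3CN mer (3 arrangements); CH3CN fac (chiral).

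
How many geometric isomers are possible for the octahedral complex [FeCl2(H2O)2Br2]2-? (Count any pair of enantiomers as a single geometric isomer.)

In an octahedral complex each vertex has one trans partner and four cis neighbours.
Working through the distinct placements yields 5 geometric isomers: Cl trans, H2O trans, Br trans; Cl cis, H2O cis, Br trans; Cl cis, H2O trans, Br cis; Cl cis, H2O cis, Br cis (chiral); Cl trans, H2O cis, Br cis.

5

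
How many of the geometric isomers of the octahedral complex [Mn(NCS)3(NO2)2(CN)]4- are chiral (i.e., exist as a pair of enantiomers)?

In an octahedral complex each vertex has one trans partner and four cis neighbours.
Systematic placement gives 3 geometric isomers: NCS mer, NO2 trans; NCS fac, NO2 cis; NCS mer, NO2 cis.
Each arrangement has an internal mirror plane or centre of symmetry, so none is chiral.

0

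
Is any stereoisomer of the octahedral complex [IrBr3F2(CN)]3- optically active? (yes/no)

no

An octahedron has six vertices in three trans pairs; every non-trans pair is cis.
Systematic placement gives 3 geometric isomers: Br mer, F trans; Br mer, F cis; Br fac, F cis.
Each arrangement has an internal mirror plane or centre of symmetry, so none is chiral.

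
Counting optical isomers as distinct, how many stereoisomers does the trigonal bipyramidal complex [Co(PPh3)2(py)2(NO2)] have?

6

Exhaustive case analysis gives 5 geometric isomers.
One of these lacks any improper symmetry element and so occurs as an enantiomeric pair, giving 5 + 1 = 6 stereoisomers in total.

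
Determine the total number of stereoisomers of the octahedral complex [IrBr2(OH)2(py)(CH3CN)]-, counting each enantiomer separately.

An octahedron has six vertices in three trans pairs; every non-trans pair is cis.
Systematic placement gives 6 geometric isomers: Br trans, OH cis; Br trans, OH trans; Br cis, OH cis (3 arrangements, 2 chiral); Br cis, OH trans.
Of these, 2 lack any improper symmetry element and so occur as enantiomeric pairs, giving 6 + 2 = 8 stereoisomers in total.

8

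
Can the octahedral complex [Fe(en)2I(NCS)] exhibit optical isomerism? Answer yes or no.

The six octahedral sites form three mutually perpendicular trans pairs.
Each en is bidentate and must span two cis positions.
Systematic placement gives 2 geometric isomers: I and NCS mutually trans; I and NCS mutually cis (chiral).
One of these lacks any improper symmetry element and so occurs as an enantiomeric pair, giving 2 + 1 = 3 stereoisomers in total.

yes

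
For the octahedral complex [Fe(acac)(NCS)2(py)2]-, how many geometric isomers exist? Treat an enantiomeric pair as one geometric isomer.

3

Each acac is bidentate and must span two cis positions.
There are 3 geometric isomers: NCS trans, py cis; NCS cis, py trans; NCS cis, py cis (chiral).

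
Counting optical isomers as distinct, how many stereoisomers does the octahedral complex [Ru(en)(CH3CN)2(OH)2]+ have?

4

Each en is bidentate and must span two cis positions.
There are 3 geometric isomers: CH3CN trans, OH cis; CH3CN cis, OH cis (chiral); CH3CN cis, OH trans.
One of these lacks any improper symmetry element and so occurs as an enantiomeric pair, giving 3 + 1 = 4 stereoisomers in total.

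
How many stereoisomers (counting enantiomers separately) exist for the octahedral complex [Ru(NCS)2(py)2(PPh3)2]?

The six octahedral sites form three mutually perpendicular trans pairs.
Working through the distinct placements yields 5 geometric isomers: NCS trans, py trans, PPh3 trans; NCS trans, py cis, PPh3 cis; NCS cis, py trans, PPh3 cis; NCS cis, py cis, PPh3 cis (chiral); NCS cis, py cis, PPh3 trans.
One of these lacks any improper symmetry element and so occurs as an enantiomeric pair, giving 5 + 1 = 6 stereoisomers in total.

6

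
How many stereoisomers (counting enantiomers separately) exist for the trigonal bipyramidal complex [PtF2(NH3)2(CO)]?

6

A trigonal bipyramid has two axial and three equatorial sites, which are chemically inequivalent.
Systematic enumeration (placing each ligand type in turn and discarding arrangements equivalent by rotation or reflection) gives 5 geometric isomers.
One of these lacks any improper symmetry element and so occurs as an enantiomeric pair, giving 5 + 1 = 6 stereoisomers in total.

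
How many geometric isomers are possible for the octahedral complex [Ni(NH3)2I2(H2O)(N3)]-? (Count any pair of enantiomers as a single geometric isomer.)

The six octahedral sites form three mutually perpendicular trans pairs.
The distinct arrangements are (6 in all): NH3 trans, I cis; NH3 cis, I cis (3 arrangements, 2 chiral); NH3 trans, I trans; NH3 cis, I trans.

6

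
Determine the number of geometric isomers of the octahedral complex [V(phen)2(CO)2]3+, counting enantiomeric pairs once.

2

In an octahedral complex each vertex has one trans partner and four cis neighbours.
Each phen is bidentate and must span two cis positions.
There are 2 geometric isomers: CO trans; CO cis (chiral).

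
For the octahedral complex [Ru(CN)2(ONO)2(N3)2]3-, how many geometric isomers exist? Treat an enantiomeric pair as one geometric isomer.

The six octahedral sites form three mutually perpendicular trans pairs.
There are 5 geometric isomers: CN trans, ONO trans, N3 trans; CN trans, ONO cis, N3 cis; CN cis, ONO trans, N3 cis; CN cis, ONO cis, N3 cis (chiral); CN cis, ONO cis, N3 trans.

5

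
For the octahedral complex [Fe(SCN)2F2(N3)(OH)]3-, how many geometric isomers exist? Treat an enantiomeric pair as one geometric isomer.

6

An octahedron has six vertices in three trans pairs; every non-trans pair is cis.
Systematic placement gives 6 geometric isomers: SCN trans, F trans; SCN cis, F trans; SCN trans, F cis; SCN cis, F cis (3 arrangements, 2 chiral).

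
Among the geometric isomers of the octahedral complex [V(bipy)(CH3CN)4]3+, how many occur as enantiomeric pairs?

0

In an octahedral complex each vertex has one trans partner and four cis neighbours.
Each bipy is bidentate and must span two cis positions.
Only one geometric arrangement is possible.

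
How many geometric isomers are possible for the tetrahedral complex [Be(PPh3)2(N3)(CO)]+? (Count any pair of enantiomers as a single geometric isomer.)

1

Only one geometric arrangement is possible.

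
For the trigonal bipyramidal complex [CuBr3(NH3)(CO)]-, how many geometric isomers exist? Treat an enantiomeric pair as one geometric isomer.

In a trigonal bipyramid the two axial positions differ from the three equatorial ones.
The distinct arrangements are (4 in all): NH3 equatorial, CO equatorial; NH3 equatorial, CO axial; NH3 axial, CO equatorial; NH3 axial, CO axial.

4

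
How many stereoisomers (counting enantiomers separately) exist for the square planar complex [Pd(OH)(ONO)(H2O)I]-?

Working through the distinct placements yields 3 geometric isomers: (H2O/OH trans, I/ONO trans); (H2O/ONO trans, I/OH trans); (H2O/I trans, OH/ONO trans).
Each arrangement has an internal mirror plane or centre of symmetry, so none is chiral.

3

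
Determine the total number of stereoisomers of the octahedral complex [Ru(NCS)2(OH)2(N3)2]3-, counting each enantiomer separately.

Working through the distinct placements yields 5 geometric isomers: NCS trans, OH trans, N3 trans; NCS cis, OH cis, N3 trans; NCS cis, OH trans, N3 cis; NCS cis, OH cis, N3 cis (chiral); NCS trans, OH cis, N3 cis.
One of these lacks any improper symmetry element and so occurs as an enantiomeric pair, giving 5 + 1 = 6 stereoisomers in total.

6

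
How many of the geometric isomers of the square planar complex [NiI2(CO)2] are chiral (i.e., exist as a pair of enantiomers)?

0

A square has two trans pairs of vertices; adjacent vertices are cis.
Working through the distinct placements yields 2 geometric isomers: I cis; I trans.
Each arrangement has an internal mirror plane or centre of symmetry, so none is chiral.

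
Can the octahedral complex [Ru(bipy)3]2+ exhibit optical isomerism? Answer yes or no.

In an octahedral complex each vertex has one trans partner and four cis neighbours.
Each bipy is bidentate and must span two cis positions.
Only one geometric arrangement is possible; it has no improper symmetry element, so it exists as a pair of enantiomers (2 stereoisomers).

yes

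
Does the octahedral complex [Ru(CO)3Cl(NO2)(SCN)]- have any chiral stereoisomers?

yes

The distinct arrangements are (4 in all): CO mer (3 arrangements); CO fac (chiral).
One of these lacks any improper symmetry element and so occurs as an enantiomeric pair, giving 4 + 1 = 5 stereoisomers in total.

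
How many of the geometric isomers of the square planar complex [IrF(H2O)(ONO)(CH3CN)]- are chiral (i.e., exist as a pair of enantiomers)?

0

A square has two trans pairs of vertices; adjacent vertices are cis.
Systematic placement gives 3 geometric isomers: (CH3CN/H2O trans, F/ONO trans); (CH3CN/ONO trans, F/H2O trans); (CH3CN/F trans, H2O/ONO trans).
Each arrangement has an internal mirror plane or centre of symmetry, so none is chiral.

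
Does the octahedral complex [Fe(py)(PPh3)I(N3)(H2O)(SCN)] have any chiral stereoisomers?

The six octahedral sites form three mutually perpendicular trans pairs.
Placing the ligands in turn and identifying arrangements related by rotation or reflection leaves 15 distinct geometric isomers.
Of these, 15 lack any improper symmetry element and so occur as enantiomeric pairs, giving 15 + 15 = 30 stereoisomers in total.

yes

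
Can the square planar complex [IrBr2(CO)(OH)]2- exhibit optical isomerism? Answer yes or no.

no

A square has two trans pairs of vertices; adjacent vertices are cis.
There are 2 geometric isomers: Br cis; Br trans.
Each arrangement has an internal mirror plane or centre of symmetry, so none is chiral.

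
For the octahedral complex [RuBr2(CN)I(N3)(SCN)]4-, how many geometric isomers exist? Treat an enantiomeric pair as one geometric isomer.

9

An octahedron has six vertices in three trans pairs; every non-trans pair is cis.
Systematic enumeration (placing each ligand type in turn and discarding arrangements equivalent by rotation or reflection) gives 9 geometric isomers.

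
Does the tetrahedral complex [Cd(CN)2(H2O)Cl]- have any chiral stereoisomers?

In a tetrahedral complex all four positions are equivalent and every pair of ligands is adjacent — there is no cis/trans distinction.
Only one geometric arrangement is possible.

no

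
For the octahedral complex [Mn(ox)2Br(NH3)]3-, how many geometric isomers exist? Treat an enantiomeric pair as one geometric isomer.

Each ox is bidentate and must span two cis positions.
There are 2 geometric isomers: Br and NH3 mutually trans; Br and NH3 mutually cis (chiral).

2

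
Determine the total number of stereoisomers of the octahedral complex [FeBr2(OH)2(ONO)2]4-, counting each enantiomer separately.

6

Working through the distinct placements yields 5 geometric isomers: Br trans, OH trans, ONO trans; Br trans, OH cis, ONO cis; Br cis, OH cis, ONO trans; Br cis, OH cis, ONO cis (chiral); Br cis, OH trans, ONO cis.
One of these lacks any improper symmetry element and so occurs as an enantiomeric pair, giving 5 + 1 = 6 stereoisomers in total.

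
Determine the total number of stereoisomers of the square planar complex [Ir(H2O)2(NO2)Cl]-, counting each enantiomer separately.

A square has two trans pairs of vertices; adjacent vertices are cis.
Working through the distinct placements yields 2 geometric isomers: H2O cis; H2O trans.
Each arrangement has an internal mirror plane or centre of symmetry, so none is chiral.

2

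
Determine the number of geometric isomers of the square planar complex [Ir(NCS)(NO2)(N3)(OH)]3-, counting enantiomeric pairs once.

There are 3 geometric isomers: (N3/NO2 trans, NCS/OH trans); (N3/OH trans, NCS/NO2 trans); (N3/NCS trans, NO2/OH trans).

3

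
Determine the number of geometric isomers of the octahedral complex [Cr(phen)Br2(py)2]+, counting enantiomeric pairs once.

3

The six octahedral sites form three mutually perpendicular trans pairs.
Each phen is bidentate and must span two cis positions.
Working through the distinct placements yields 3 geometric isomers: Br trans, py cis; Br cis, py trans; Br cis, py cis (chiral).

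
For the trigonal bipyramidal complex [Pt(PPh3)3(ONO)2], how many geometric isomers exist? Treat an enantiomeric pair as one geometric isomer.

3

A trigonal bipyramid has two axial and three equatorial sites, which are chemically inequivalent.
There are 3 geometric isomers: ONO both axial; ONO one axial, one equatorial; ONO both equatorial.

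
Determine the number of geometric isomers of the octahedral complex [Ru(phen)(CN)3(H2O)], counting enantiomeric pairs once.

Each phen is bidentate and must span two cis positions.
Systematic placement gives 2 geometric isomers: CN mer; CN fac.

2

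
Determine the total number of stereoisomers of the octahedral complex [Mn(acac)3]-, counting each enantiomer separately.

2

In an octahedral complex each vertex has one trans partner and four cis neighbours.
Each acac is bidentate and must span two cis positions.
Only one geometric arrangement is possible; it has no improper symmetry element, so it exists as a pair of enantiomers (2 stereoisomers).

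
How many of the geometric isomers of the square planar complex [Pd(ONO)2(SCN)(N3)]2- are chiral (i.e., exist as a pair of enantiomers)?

0

A square has two trans pairs of vertices; adjacent vertices are cis.
There are 2 geometric isomers: ONO cis; ONO trans.
Each arrangement has an internal mirror plane or centre of symmetry, so none is chiral.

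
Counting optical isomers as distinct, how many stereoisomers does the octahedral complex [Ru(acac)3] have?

2

The six octahedral sites form three mutually perpendicular trans pairs.
Each acac is bidentate and must span two cis positions.
Only one geometric arrangement is possible; it has no improper symmetry element, so it exists as a pair of enantiomers (2 stereoisomers).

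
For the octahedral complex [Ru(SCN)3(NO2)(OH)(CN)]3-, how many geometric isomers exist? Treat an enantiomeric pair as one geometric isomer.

4

An octahedron has six vertices in three trans pairs; every non-trans pair is cis.
The distinct arrangements are (4 in all): SCN mer (3 arrangements); SCN fac (chiral).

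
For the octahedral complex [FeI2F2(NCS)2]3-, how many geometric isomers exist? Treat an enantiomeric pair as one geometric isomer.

5

The six octahedral sites form three mutually perpendicular trans pairs.
Systematic placement gives 5 geometric isomers: I trans, F trans, NCS trans; I cis, F trans, NCS cis; I cis, F cis, NCS trans; I cis, F cis, NCS cis (chiral); I trans, F cis, NCS cis.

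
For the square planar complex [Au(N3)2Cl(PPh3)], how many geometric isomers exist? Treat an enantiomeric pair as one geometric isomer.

Working through the distinct placements yields 2 geometric isomers: N3 cis; N3 trans.

2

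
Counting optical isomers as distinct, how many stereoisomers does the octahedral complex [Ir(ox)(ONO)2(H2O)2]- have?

4

In an octahedral complex each vertex has one trans partner and four cis neighbours.
Each ox is bidentate and must span two cis positions.
The distinct arrangements are (3 in all): ONO cis, H2O trans; ONO cis, H2O cis (chiral); ONO trans, H2O cis.
One of these lacks any improper symmetry element and so occurs as an enantiomeric pair, giving 3 + 1 = 4 stereoisomers in total.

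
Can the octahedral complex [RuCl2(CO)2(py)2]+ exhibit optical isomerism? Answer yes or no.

yes

An octahedron has six vertices in three trans pairs; every non-trans pair is cis.
The distinct arrangements are (5 in all): Cl trans, CO trans, py trans; Cl cis, CO trans, py cis; Cl cis, CO cis, py trans; Cl cis, CO cis, py cis (chiral); Cl trans, CO cis, py cis.
One of these lacks any improper symmetry element and so occurs as an enantiomeric pair, giving 5 + 1 = 6 stereoisomers in total.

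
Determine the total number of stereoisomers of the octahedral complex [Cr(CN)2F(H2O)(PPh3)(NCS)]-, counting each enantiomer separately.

The six octahedral sites form three mutually perpendicular trans pairs.
Systematic enumeration (placing each ligand type in turn and discarding arrangements equivalent by rotation or reflection) gives 9 geometric isomers.
Of these, 6 lack any improper symmetry element and so occur as enantiomeric pairs, giving 9 + 6 = 15 stereoisomers in total.

15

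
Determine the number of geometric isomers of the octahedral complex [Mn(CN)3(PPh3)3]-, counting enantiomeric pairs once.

2

In an octahedral complex each vertex has one trans partner and four cis neighbours.
The distinct arrangements are (2 in all): CN mer; CN fac.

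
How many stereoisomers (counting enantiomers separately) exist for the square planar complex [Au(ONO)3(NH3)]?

1

A square has two trans pairs of vertices; adjacent vertices are cis.
Only one geometric arrangement is possible.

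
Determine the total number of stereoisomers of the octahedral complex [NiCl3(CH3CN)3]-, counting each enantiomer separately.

There are 2 geometric isomers: Cl mer; Cl fac.
Each arrangement has an internal mirror plane or centre of symmetry, so none is chiral.

2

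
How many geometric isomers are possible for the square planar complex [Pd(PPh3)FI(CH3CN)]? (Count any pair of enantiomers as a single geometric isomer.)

3

Working through the distinct placements yields 3 geometric isomers: (CH3CN/I trans, F/PPh3 trans); (CH3CN/PPh3 trans, F/I trans); (CH3CN/F trans, I/PPh3 trans).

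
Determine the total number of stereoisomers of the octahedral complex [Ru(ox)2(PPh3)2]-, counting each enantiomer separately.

3

The six octahedral sites form three mutually perpendicular trans pairs.
Each ox is bidentate and must span two cis positions.
The distinct arrangements are (2 in all): PPh3 trans; PPh3 cis (chiral).
One of these lacks any improper symmetry element and so occurs as an enantiomeric pair, giving 2 + 1 = 3 stereoisomers in total.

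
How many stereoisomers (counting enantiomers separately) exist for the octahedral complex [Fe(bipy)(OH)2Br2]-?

4

In an octahedral complex each vertex has one trans partner and four cis neighbours.
Each bipy is bidentate and must span two cis positions.
Systematic placement gives 3 geometric isomers: OH cis, Br trans; OH cis, Br cis (chiral); OH trans, Br cis.
One of these lacks any improper symmetry element and so occurs as an enantiomeric pair, giving 3 + 1 = 4 stereoisomers in total.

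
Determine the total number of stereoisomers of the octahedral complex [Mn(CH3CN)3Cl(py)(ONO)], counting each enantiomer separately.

5

In an octahedral complex each vertex has one trans partner and four cis neighbours.
The distinct arrangements are (4 in all): CH3CN mer (3 arrangements); CH3CN fac (chiral).
One of these lacks any improper symmetry element and so occurs as an enantiomeric pair, giving 4 + 1 = 5 stereoisomers in total.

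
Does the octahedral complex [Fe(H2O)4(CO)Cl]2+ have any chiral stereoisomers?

no

In an octahedral complex each vertex has one trans partner and four cis neighbours.
Working through the distinct placements yields 2 geometric isomers: CO and Cl mutually trans; CO and Cl mutually cis.
Each arrangement has an internal mirror plane or centre of symmetry, so none is chiral.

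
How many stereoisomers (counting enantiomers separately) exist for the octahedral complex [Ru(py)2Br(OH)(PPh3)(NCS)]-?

An octahedron has six vertices in three trans pairs; every non-trans pair is cis.
Placing the ligands in turn and identifying arrangements related by rotation or reflection leaves 9 distinct geometric isomers.
Of these, 6 lack any improper symmetry element and so occur as enantiomeric pairs, giving 9 + 6 = 15 stereoisomers in total.

15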